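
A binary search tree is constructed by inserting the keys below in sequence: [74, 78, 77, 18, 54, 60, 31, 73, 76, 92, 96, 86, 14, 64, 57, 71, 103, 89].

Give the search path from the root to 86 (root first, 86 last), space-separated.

74 78 92 86

74: root
78: right child of 74 (depth 1)
77: left child of 78 (depth 2)
18: left child of 74 (depth 1)
54: right child of 18 (depth 2)
60: right child of 54 (depth 3)
31: left child of 54 (depth 3)
73: right child of 60 (depth 4)
76: left child of 77 (depth 3)
92: right child of 78 (depth 2)
96: right child of 92 (depth 3)
86: left child of 92 (depth 3)
14: left child of 18 (depth 2)
64: left child of 73 (depth 5)
57: left child of 60 (depth 4)
71: right child of 64 (depth 6)
103: right child of 96 (depth 4)
89: right child of 86 (depth 4)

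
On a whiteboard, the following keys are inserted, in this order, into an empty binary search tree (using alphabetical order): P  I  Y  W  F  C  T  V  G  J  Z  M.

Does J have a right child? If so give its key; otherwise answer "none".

M

Insert P: tree is empty, so P becomes the root.
Insert I: I < P → go left. Place as left child of P.
Insert Y: Y > P → go right. Place as right child of P.
Insert W: W > P → go right; W < Y → go left. Place as left child of Y.
Insert F: F < P → go left; F < I → go left. Place as left child of I.
Insert C: C < P → go left; C < I → go left; C < F → go left. Place as left child of F.
Insert T: T > P → go right; T < Y → go left; T < W → go left. Place as left child of W.
Insert V: V > P → go right; V < Y → go left; V < W → go left; V > T → go right. Place as right child of T.
Insert G: G < P → go left; G < I → go left; G > F → go right. Place as right child of F.
Insert J: J < P → go left; J > I → go right. Place as right child of I.
Insert Z: Z > P → go right; Z > Y → go right. Place as right child of Y.
Insert M: M < P → go left; M > I → go right; M > J → go right. Place as right child of J.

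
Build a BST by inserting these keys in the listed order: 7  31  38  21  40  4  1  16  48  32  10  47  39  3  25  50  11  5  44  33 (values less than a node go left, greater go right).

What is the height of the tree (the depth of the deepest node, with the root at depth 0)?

Resulting structure (node: left, right):
  7: L=4, R=31
  31: L=21, R=38
  38: L=32, R=40
  21: L=16, R=25
  40: L=39, R=48
  4: L=1, R=5
  1: L=–, R=3
  16: L=10, R=–
  48: L=47, R=50
  32: L=–, R=33
  10: L=–, R=11
  47: L=44, R=–
  39: L=–, R=–
  3: L=–, R=–
  25: L=–, R=–
  50: L=–, R=–
  11: L=–, R=–
  5: L=–, R=–
  44: L=–, R=–
  33: L=–, R=–

The deepest node is 44 at depth 6.

6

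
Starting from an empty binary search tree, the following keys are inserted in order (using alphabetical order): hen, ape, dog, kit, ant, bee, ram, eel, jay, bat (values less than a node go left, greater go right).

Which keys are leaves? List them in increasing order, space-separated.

ant bat eel jay ram

Resulting structure (node: left, right):
  hen: L=ape, R=kit
  ape: L=ant, R=dog
  dog: L=bee, R=eel
  kit: L=jay, R=ram
  ant: L=–, R=–
  bee: L=bat, R=–
  ram: L=–, R=–
  eel: L=–, R=–
  jay: L=–, R=–
  bat: L=–, R=–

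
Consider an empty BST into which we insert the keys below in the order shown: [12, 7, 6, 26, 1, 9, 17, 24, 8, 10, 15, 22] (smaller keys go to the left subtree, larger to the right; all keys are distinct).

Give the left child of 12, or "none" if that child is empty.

Resulting structure (node: left, right):
  12: L=7, R=26
  7: L=6, R=9
  6: L=1, R=–
  26: L=17, R=–
  1: L=–, R=–
  9: L=8, R=10
  17: L=15, R=24
  24: L=22, R=–
  8: L=–, R=–
  10: L=–, R=–
  15: L=–, R=–
  22: L=–, R=–

7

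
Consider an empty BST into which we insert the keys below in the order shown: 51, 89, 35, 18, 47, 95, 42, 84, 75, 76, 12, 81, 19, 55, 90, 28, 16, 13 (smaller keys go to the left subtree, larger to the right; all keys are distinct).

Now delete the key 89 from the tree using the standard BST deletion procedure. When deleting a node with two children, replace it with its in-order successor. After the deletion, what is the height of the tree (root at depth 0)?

5

Resulting structure (node: left, right):
  51: L=35, R=89
  89: L=84, R=95
  35: L=18, R=47
  18: L=12, R=19
  47: L=42, R=–
  95: L=90, R=–
  42: L=–, R=–
  84: L=75, R=–
  75: L=55, R=76
  76: L=–, R=81
  12: L=–, R=16
  81: L=–, R=–
  19: L=–, R=28
  55: L=–, R=–
  90: L=–, R=–
  28: L=–, R=–
  16: L=13, R=–
  13: L=–, R=–

Delete 89 (two children — replace with in-order successor).
After deletion, deepest node is 81 at depth 5.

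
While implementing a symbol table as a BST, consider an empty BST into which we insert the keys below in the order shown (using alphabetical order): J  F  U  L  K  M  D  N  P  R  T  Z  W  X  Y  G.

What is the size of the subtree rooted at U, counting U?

J: root
F: left child of J (depth 1)
U: right child of J (depth 1)
L: left child of U (depth 2)
K: left child of L (depth 3)
M: right child of L (depth 3)
D: left child of F (depth 2)
N: right child of M (depth 4)
P: right child of N (depth 5)
R: right child of P (depth 6)
T: right child of R (depth 7)
Z: right child of U (depth 2)
W: left child of Z (depth 3)
X: right child of W (depth 4)
Y: right child of X (depth 5)
G: right child of F (depth 2)

Subtree rooted at U contains: U, L, K, M, N, P, R, T, Z, W, X, Y — 12 nodes.

12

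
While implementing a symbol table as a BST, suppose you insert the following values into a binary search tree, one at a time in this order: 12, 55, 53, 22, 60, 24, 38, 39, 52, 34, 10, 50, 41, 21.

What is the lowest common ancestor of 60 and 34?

12: root
55: right child of 12 (depth 1)
53: left child of 55 (depth 2)
22: left child of 53 (depth 3)
60: right child of 55 (depth 2)
24: right child of 22 (depth 4)
38: right child of 24 (depth 5)
39: right child of 38 (depth 6)
52: right child of 39 (depth 7)
34: left child of 38 (depth 6)
10: left child of 12 (depth 1)
50: left child of 52 (depth 8)
41: left child of 50 (depth 9)
21: left child of 22 (depth 4)

Path to 60: 12 → 55 → 60
Path to 34: 12 → 55 → 53 → 22 → 24 → 38 → 34
The paths share a prefix ending at 55, then split left and right.

55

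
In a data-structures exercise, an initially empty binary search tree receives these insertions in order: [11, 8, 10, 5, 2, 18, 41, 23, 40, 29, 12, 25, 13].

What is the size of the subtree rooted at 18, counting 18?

11: root
8: left child of 11 (depth 1)
10: right child of 8 (depth 2)
5: left child of 8 (depth 2)
2: left child of 5 (depth 3)
18: right child of 11 (depth 1)
41: right child of 18 (depth 2)
23: left child of 41 (depth 3)
40: right child of 23 (depth 4)
29: left child of 40 (depth 5)
12: left child of 18 (depth 2)
25: left child of 29 (depth 6)
13: right child of 12 (depth 3)

Subtree rooted at 18 contains: 18, 12, 13, 41, 23, 40, 29, 25 — 8 nodes.

8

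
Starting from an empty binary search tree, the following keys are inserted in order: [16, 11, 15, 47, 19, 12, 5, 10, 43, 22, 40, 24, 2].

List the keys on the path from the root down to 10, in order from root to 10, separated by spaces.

16 11 5 10

Insert 16: tree is empty, so 16 becomes the root.
Insert 11: 11 < 16 → go left. Place as left child of 16.
Insert 15: 15 < 16 → go left; 15 > 11 → go right. Place as right child of 11.
Insert 47: 47 > 16 → go right. Place as right child of 16.
Insert 19: 19 > 16 → go right; 19 < 47 → go left. Place as left child of 47.
Insert 12: 12 < 16 → go left; 12 > 11 → go right; 12 < 15 → go left. Place as left child of 15.
Insert 5: 5 < 16 → go left; 5 < 11 → go left. Place as left child of 11.
Insert 10: 10 < 16 → go left; 10 < 11 → go left; 10 > 5 → go right. Place as right child of 5.
Insert 43: 43 > 16 → go right; 43 < 47 → go left; 43 > 19 → go right. Place as right child of 19.
Insert 22: 22 > 16 → go right; 22 < 47 → go left; 22 > 19 → go right; 22 < 43 → go left. Place as left child of 43.
Insert 40: 40 > 16 → go right; 40 < 47 → go left; 40 > 19 → go right; 40 < 43 → go left; 40 > 22 → go right. Place as right child of 22.
Insert 24: 24 > 16 → go right; 24 < 47 → go left; 24 > 19 → go right; 24 < 43 → go left; 24 > 22 → go right; 24 < 40 → go left. Place as left child of 40.
Insert 2: 2 < 16 → go left; 2 < 11 → go left; 2 < 5 → go left. Place as left child of 5.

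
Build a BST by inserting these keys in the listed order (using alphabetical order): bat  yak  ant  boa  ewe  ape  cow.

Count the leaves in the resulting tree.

2

Insert bat: tree is empty, so bat becomes the root.
Insert yak: yak > bat → go right. Place as right child of bat.
Insert ant: ant < bat → go left. Place as left child of bat.
Insert boa: boa > bat → go right; boa < yak → go left. Place as left child of yak.
Insert ewe: ewe > bat → go right; ewe < yak → go left; ewe > boa → go right. Place as right child of boa.
Insert ape: ape < bat → go left; ape > ant → go right. Place as right child of ant.
Insert cow: cow > bat → go right; cow < yak → go left; cow > boa → go right; cow < ewe → go left. Place as left child of ewe.

Leaves: ape, cow — 2 in total.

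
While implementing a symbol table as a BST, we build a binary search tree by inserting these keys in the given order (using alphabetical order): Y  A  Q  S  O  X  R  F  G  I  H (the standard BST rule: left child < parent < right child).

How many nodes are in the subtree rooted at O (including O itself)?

Y: root
A: left child of Y (depth 1)
Q: right child of A (depth 2)
S: right child of Q (depth 3)
O: left child of Q (depth 3)
X: right child of S (depth 4)
R: left child of S (depth 4)
F: left child of O (depth 4)
G: right child of F (depth 5)
I: right child of G (depth 6)
H: left child of I (depth 7)

Subtree rooted at O contains: O, F, G, I, H — 5 nodes.

5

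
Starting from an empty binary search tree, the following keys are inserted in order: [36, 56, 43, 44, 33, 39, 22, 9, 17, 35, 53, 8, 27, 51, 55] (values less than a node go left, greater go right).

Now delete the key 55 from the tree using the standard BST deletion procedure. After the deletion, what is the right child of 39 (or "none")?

36: root
56: right child of 36 (depth 1)
43: left child of 56 (depth 2)
44: right child of 43 (depth 3)
33: left child of 36 (depth 1)
39: left child of 43 (depth 3)
22: left child of 33 (depth 2)
9: left child of 22 (depth 3)
17: right child of 9 (depth 4)
35: right child of 33 (depth 2)
53: right child of 44 (depth 4)
8: left child of 9 (depth 4)
27: right child of 22 (depth 3)
51: left child of 53 (depth 5)
55: right child of 53 (depth 5)

Delete 55 (at most one child — splice it out).
After deletion, 39's right child: none.

none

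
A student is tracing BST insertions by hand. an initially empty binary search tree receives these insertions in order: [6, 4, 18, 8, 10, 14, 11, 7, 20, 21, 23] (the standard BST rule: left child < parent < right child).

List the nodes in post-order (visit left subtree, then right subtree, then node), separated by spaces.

Insert 6: tree is empty, so 6 becomes the root.
Insert 4: 4 < 6 → go left. Place as left child of 6.
Insert 18: 18 > 6 → go right. Place as right child of 6.
Insert 8: 8 > 6 → go right; 8 < 18 → go left. Place as left child of 18.
Insert 10: 10 > 6 → go right; 10 < 18 → go left; 10 > 8 → go right. Place as right child of 8.
Insert 14: 14 > 6 → go right; 14 < 18 → go left; 14 > 8 → go right; 14 > 10 → go right. Place as right child of 10.
Insert 11: 11 > 6 → go right; 11 < 18 → go left; 11 > 8 → go right; 11 > 10 → go right; 11 < 14 → go left. Place as left child of 14.
Insert 7: 7 > 6 → go right; 7 < 18 → go left; 7 < 8 → go left. Place as left child of 8.
Insert 20: 20 > 6 → go right; 20 > 18 → go right. Place as right child of 18.
Insert 21: 21 > 6 → go right; 21 > 18 → go right; 21 > 20 → go right. Place as right child of 20.
Insert 23: 23 > 6 → go right; 23 > 18 → go right; 23 > 20 → go right; 23 > 21 → go right. Place as right child of 21.

4 7 11 14 10 8 23 21 20 18 6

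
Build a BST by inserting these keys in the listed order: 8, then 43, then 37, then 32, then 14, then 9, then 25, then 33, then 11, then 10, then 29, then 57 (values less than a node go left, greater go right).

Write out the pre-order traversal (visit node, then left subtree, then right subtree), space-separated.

8: root
43: right child of 8 (depth 1)
37: left child of 43 (depth 2)
32: left child of 37 (depth 3)
14: left child of 32 (depth 4)
9: left child of 14 (depth 5)
25: right child of 14 (depth 5)
33: right child of 32 (depth 4)
11: right child of 9 (depth 6)
10: left child of 11 (depth 7)
29: right child of 25 (depth 6)
57: right child of 43 (depth 2)

8 43 37 32 14 9 11 10 25 29 33 57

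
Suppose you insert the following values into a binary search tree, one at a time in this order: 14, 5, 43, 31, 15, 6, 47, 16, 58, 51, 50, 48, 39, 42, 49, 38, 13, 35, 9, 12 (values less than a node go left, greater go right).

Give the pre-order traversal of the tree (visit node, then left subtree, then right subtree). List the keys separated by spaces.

14: root
5: left child of 14 (depth 1)
43: right child of 14 (depth 1)
31: left child of 43 (depth 2)
15: left child of 31 (depth 3)
6: right child of 5 (depth 2)
47: right child of 43 (depth 2)
16: right child of 15 (depth 4)
58: right child of 47 (depth 3)
51: left child of 58 (depth 4)
50: left child of 51 (depth 5)
48: left child of 50 (depth 6)
39: right child of 31 (depth 3)
42: right child of 39 (depth 4)
49: right child of 48 (depth 7)
38: left child of 39 (depth 4)
13: right child of 6 (depth 3)
35: left child of 38 (depth 5)
9: left child of 13 (depth 4)
12: right child of 9 (depth 5)

14 5 6 13 9 12 43 31 15 16 39 38 35 42 47 58 51 50 48 49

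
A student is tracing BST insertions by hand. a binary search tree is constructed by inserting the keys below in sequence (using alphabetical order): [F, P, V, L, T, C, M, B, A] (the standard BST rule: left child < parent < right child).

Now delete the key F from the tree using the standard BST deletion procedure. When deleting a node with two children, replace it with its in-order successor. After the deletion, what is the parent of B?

Resulting structure (node: left, right):
  F: L=C, R=P
  P: L=L, R=V
  V: L=T, R=–
  L: L=–, R=M
  T: L=–, R=–
  C: L=B, R=–
  M: L=–, R=–
  B: L=A, R=–
  A: L=–, R=–

Delete F (two children — replace with in-order successor).
After deletion, B's parent is C.

C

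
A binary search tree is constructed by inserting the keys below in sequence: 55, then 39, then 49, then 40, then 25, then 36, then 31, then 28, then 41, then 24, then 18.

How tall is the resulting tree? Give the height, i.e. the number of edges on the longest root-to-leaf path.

Insert 55: tree is empty, so 55 becomes the root.
Insert 39: 39 < 55 → go left. Place as left child of 55.
Insert 49: 49 < 55 → go left; 49 > 39 → go right. Place as right child of 39.
Insert 40: 40 < 55 → go left; 40 > 39 → go right; 40 < 49 → go left. Place as left child of 49.
Insert 25: 25 < 55 → go left; 25 < 39 → go left. Place as left child of 39.
Insert 36: 36 < 55 → go left; 36 < 39 → go left; 36 > 25 → go right. Place as right child of 25.
Insert 31: 31 < 55 → go left; 31 < 39 → go left; 31 > 25 → go right; 31 < 36 → go left. Place as left child of 36.
Insert 28: 28 < 55 → go left; 28 < 39 → go left; 28 > 25 → go right; 28 < 36 → go left; 28 < 31 → go left. Place as left child of 31.
Insert 41: 41 < 55 → go left; 41 > 39 → go right; 41 < 49 → go left; 41 > 40 → go right. Place as right child of 40.
Insert 24: 24 < 55 → go left; 24 < 39 → go left; 24 < 25 → go left. Place as left child of 25.
Insert 18: 18 < 55 → go left; 18 < 39 → go left; 18 < 25 → go left; 18 < 24 → go left. Place as left child of 24.

The deepest node is 28 at depth 5.

5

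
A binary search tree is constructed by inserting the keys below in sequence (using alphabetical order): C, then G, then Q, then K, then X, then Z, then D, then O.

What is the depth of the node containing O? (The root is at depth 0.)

Insert C: tree is empty, so C becomes the root.
Insert G: G > C → go right. Place as right child of C.
Insert Q: Q > C → go right; Q > G → go right. Place as right child of G.
Insert K: K > C → go right; K > G → go right; K < Q → go left. Place as left child of Q.
Insert X: X > C → go right; X > G → go right; X > Q → go right. Place as right child of Q.
Insert Z: Z > C → go right; Z > G → go right; Z > Q → go right; Z > X → go right. Place as right child of X.
Insert D: D > C → go right; D < G → go left. Place as left child of G.
Insert O: O > C → go right; O > G → go right; O < Q → go left; O > K → go right. Place as right child of K.

Path to O: C → G → Q → K → O, which is 4 edges.

4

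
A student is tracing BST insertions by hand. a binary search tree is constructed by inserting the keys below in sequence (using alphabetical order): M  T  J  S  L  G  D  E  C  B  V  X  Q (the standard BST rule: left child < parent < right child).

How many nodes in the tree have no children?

5

Insert M: tree is empty, so M becomes the root.
Insert T: T > M → go right. Place as right child of M.
Insert J: J < M → go left. Place as left child of M.
Insert S: S > M → go right; S < T → go left. Place as left child of T.
Insert L: L < M → go left; L > J → go right. Place as right child of J.
Insert G: G < M → go left; G < J → go left. Place as left child of J.
Insert D: D < M → go left; D < J → go left; D < G → go left. Place as left child of G.
Insert E: E < M → go left; E < J → go left; E < G → go left; E > D → go right. Place as right child of D.
Insert C: C < M → go left; C < J → go left; C < G → go left; C < D → go left. Place as left child of D.
Insert B: B < M → go left; B < J → go left; B < G → go left; B < D → go left; B < C → go left. Place as left child of C.
Insert V: V > M → go right; V > T → go right. Place as right child of T.
Insert X: X > M → go right; X > T → go right; X > V → go right. Place as right child of V.
Insert Q: Q > M → go right; Q < T → go left; Q < S → go left. Place as left child of S.

Leaves: B, E, L, Q, X — 5 in total.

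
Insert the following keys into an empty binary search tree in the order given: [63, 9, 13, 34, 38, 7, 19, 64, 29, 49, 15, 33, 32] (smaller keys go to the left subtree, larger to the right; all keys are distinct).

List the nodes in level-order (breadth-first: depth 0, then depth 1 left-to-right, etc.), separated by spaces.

63 9 64 7 13 34 19 38 15 29 49 33 32

63: root
9: left child of 63 (depth 1)
13: right child of 9 (depth 2)
34: right child of 13 (depth 3)
38: right child of 34 (depth 4)
7: left child of 9 (depth 2)
19: left child of 34 (depth 4)
64: right child of 63 (depth 1)
29: right child of 19 (depth 5)
49: right child of 38 (depth 5)
15: left child of 19 (depth 5)
33: right child of 29 (depth 6)
32: left child of 33 (depth 7)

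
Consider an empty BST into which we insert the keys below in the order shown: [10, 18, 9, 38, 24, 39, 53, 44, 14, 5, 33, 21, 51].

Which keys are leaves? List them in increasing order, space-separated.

Insert 10: tree is empty, so 10 becomes the root.
Insert 18: 18 > 10 → go right. Place as right child of 10.
Insert 9: 9 < 10 → go left. Place as left child of 10.
Insert 38: 38 > 10 → go right; 38 > 18 → go right. Place as right child of 18.
Insert 24: 24 > 10 → go right; 24 > 18 → go right; 24 < 38 → go left. Place as left child of 38.
Insert 39: 39 > 10 → go right; 39 > 18 → go right; 39 > 38 → go right. Place as right child of 38.
Insert 53: 53 > 10 → go right; 53 > 18 → go right; 53 > 38 → go right; 53 > 39 → go right. Place as right child of 39.
Insert 44: 44 > 10 → go right; 44 > 18 → go right; 44 > 38 → go right; 44 > 39 → go right; 44 < 53 → go left. Place as left child of 53.
Insert 14: 14 > 10 → go right; 14 < 18 → go left. Place as left child of 18.
Insert 5: 5 < 10 → go left; 5 < 9 → go left. Place as left child of 9.
Insert 33: 33 > 10 → go right; 33 > 18 → go right; 33 < 38 → go left; 33 > 24 → go right. Place as right child of 24.
Insert 21: 21 > 10 → go right; 21 > 18 → go right; 21 < 38 → go left; 21 < 24 → go left. Place as left child of 24.
Insert 51: 51 > 10 → go right; 51 > 18 → go right; 51 > 38 → go right; 51 > 39 → go right; 51 < 53 → go left; 51 > 44 → go right. Place as right child of 44.

5 14 21 33 51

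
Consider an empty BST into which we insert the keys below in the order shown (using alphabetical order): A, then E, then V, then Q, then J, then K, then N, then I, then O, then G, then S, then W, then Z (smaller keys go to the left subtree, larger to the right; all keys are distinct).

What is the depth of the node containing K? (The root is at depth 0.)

A: root
E: right child of A (depth 1)
V: right child of E (depth 2)
Q: left child of V (depth 3)
J: left child of Q (depth 4)
K: right child of J (depth 5)
N: right child of K (depth 6)
I: left child of J (depth 5)
O: right child of N (depth 7)
G: left child of I (depth 6)
S: right child of Q (depth 4)
W: right child of V (depth 3)
Z: right child of W (depth 4)

Path to K: A → E → V → Q → J → K, which is 5 edges.

5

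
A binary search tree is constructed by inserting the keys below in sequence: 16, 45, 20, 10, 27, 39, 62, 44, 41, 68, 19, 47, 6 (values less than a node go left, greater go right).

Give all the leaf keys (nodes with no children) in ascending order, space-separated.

6 19 41 47 68

Insert 16: tree is empty, so 16 becomes the root.
Insert 45: 45 > 16 → go right. Place as right child of 16.
Insert 20: 20 > 16 → go right; 20 < 45 → go left. Place as left child of 45.
Insert 10: 10 < 16 → go left. Place as left child of 16.
Insert 27: 27 > 16 → go right; 27 < 45 → go left; 27 > 20 → go right. Place as right child of 20.
Insert 39: 39 > 16 → go right; 39 < 45 → go left; 39 > 20 → go right; 39 > 27 → go right. Place as right child of 27.
Insert 62: 62 > 16 → go right; 62 > 45 → go right. Place as right child of 45.
Insert 44: 44 > 16 → go right; 44 < 45 → go left; 44 > 20 → go right; 44 > 27 → go right; 44 > 39 → go right. Place as right child of 39.
Insert 41: 41 > 16 → go right; 41 < 45 → go left; 41 > 20 → go right; 41 > 27 → go right; 41 > 39 → go right; 41 < 44 → go left. Place as left child of 44.
Insert 68: 68 > 16 → go right; 68 > 45 → go right; 68 > 62 → go right. Place as right child of 62.
Insert 19: 19 > 16 → go right; 19 < 45 → go left; 19 < 20 → go left. Place as left child of 20.
Insert 47: 47 > 16 → go right; 47 > 45 → go right; 47 < 62 → go left. Place as left child of 62.
Insert 6: 6 < 16 → go left; 6 < 10 → go left. Place as left child of 10.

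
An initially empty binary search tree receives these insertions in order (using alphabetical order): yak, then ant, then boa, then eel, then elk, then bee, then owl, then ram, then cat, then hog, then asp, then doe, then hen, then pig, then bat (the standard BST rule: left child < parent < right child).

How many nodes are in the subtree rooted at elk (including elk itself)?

Insert yak: tree is empty, so yak becomes the root.
Insert ant: ant < yak → go left. Place as left child of yak.
Insert boa: boa < yak → go left; boa > ant → go right. Place as right child of ant.
Insert eel: eel < yak → go left; eel > ant → go right; eel > boa → go right. Place as right child of boa.
Insert elk: elk < yak → go left; elk > ant → go right; elk > boa → go right; elk > eel → go right. Place as right child of eel.
Insert bee: bee < yak → go left; bee > ant → go right; bee < boa → go left. Place as left child of boa.
Insert owl: owl < yak → go left; owl > ant → go right; owl > boa → go right; owl > eel → go right; owl > elk → go right. Place as right child of elk.
Insert ram: ram < yak → go left; ram > ant → go right; ram > boa → go right; ram > eel → go right; ram > elk → go right; ram > owl → go right. Place as right child of owl.
Insert cat: cat < yak → go left; cat > ant → go right; cat > boa → go right; cat < eel → go left. Place as left child of eel.
Insert hog: hog < yak → go left; hog > ant → go right; hog > boa → go right; hog > eel → go right; hog > elk → go right; hog < owl → go left. Place as left child of owl.
Insert asp: asp < yak → go left; asp > ant → go right; asp < boa → go left; asp < bee → go left. Place as left child of bee.
Insert doe: doe < yak → go left; doe > ant → go right; doe > boa → go right; doe < eel → go left; doe > cat → go right. Place as right child of cat.
Insert hen: hen < yak → go left; hen > ant → go right; hen > boa → go right; hen > eel → go right; hen > elk → go right; hen < owl → go left; hen < hog → go left. Place as left child of hog.
Insert pig: pig < yak → go left; pig > ant → go right; pig > boa → go right; pig > eel → go right; pig > elk → go right; pig > owl → go right; pig < ram → go left. Place as left child of ram.
Insert bat: bat < yak → go left; bat > ant → go right; bat < boa → go left; bat < bee → go left; bat > asp → go right. Place as right child of asp.

Subtree rooted at elk contains: elk, owl, hog, hen, ram, pig — 6 nodes.

6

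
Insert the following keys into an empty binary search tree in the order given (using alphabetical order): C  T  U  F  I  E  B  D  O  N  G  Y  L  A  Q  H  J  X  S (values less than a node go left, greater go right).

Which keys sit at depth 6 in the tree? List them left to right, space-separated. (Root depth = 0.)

L S

C: root
T: right child of C (depth 1)
U: right child of T (depth 2)
F: left child of T (depth 2)
I: right child of F (depth 3)
E: left child of F (depth 3)
B: left child of C (depth 1)
D: left child of E (depth 4)
O: right child of I (depth 4)
N: left child of O (depth 5)
G: left child of I (depth 4)
Y: right child of U (depth 3)
L: left child of N (depth 6)
A: left child of B (depth 2)
Q: right child of O (depth 5)
H: right child of G (depth 5)
J: left child of L (depth 7)
X: left child of Y (depth 4)
S: right child of Q (depth 6)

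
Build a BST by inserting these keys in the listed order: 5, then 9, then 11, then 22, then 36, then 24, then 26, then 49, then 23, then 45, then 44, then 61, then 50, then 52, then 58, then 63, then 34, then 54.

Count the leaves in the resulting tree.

Insert 5: tree is empty, so 5 becomes the root.
Insert 9: 9 > 5 → go right. Place as right child of 5.
Insert 11: 11 > 5 → go right; 11 > 9 → go right. Place as right child of 9.
Insert 22: 22 > 5 → go right; 22 > 9 → go right; 22 > 11 → go right. Place as right child of 11.
Insert 36: 36 > 5 → go right; 36 > 9 → go right; 36 > 11 → go right; 36 > 22 → go right. Place as right child of 22.
Insert 24: 24 > 5 → go right; 24 > 9 → go right; 24 > 11 → go right; 24 > 22 → go right; 24 < 36 → go left. Place as left child of 36.
Insert 26: 26 > 5 → go right; 26 > 9 → go right; 26 > 11 → go right; 26 > 22 → go right; 26 < 36 → go left; 26 > 24 → go right. Place as right child of 24.
Insert 49: 49 > 5 → go right; 49 > 9 → go right; 49 > 11 → go right; 49 > 22 → go right; 49 > 36 → go right. Place as right child of 36.
Insert 23: 23 > 5 → go right; 23 > 9 → go right; 23 > 11 → go right; 23 > 22 → go right; 23 < 36 → go left; 23 < 24 → go left. Place as left child of 24.
Insert 45: 45 > 5 → go right; 45 > 9 → go right; 45 > 11 → go right; 45 > 22 → go right; 45 > 36 → go right; 45 < 49 → go left. Place as left child of 49.
Insert 44: 44 > 5 → go right; 44 > 9 → go right; 44 > 11 → go right; 44 > 22 → go right; 44 > 36 → go right; 44 < 49 → go left; 44 < 45 → go left. Place as left child of 45.
Insert 61: 61 > 5 → go right; 61 > 9 → go right; 61 > 11 → go right; 61 > 22 → go right; 61 > 36 → go right; 61 > 49 → go right. Place as right child of 49.
Insert 50: 50 > 5 → go right; 50 > 9 → go right; 50 > 11 → go right; 50 > 22 → go right; 50 > 36 → go right; 50 > 49 → go right; 50 < 61 → go left. Place as left child of 61.
Insert 52: 52 > 5 → go right; 52 > 9 → go right; 52 > 11 → go right; 52 > 22 → go right; 52 > 36 → go right; 52 > 49 → go right; 52 < 61 → go left; 52 > 50 → go right. Place as right child of 50.
Insert 58: 58 > 5 → go right; 58 > 9 → go right; 58 > 11 → go right; 58 > 22 → go right; 58 > 36 → go right; 58 > 49 → go right; 58 < 61 → go left; 58 > 50 → go right; 58 > 52 → go right. Place as right child of 52.
Insert 63: 63 > 5 → go right; 63 > 9 → go right; 63 > 11 → go right; 63 > 22 → go right; 63 > 36 → go right; 63 > 49 → go right; 63 > 61 → go right. Place as right child of 61.
Insert 34: 34 > 5 → go right; 34 > 9 → go right; 34 > 11 → go right; 34 > 22 → go right; 34 < 36 → go left; 34 > 24 → go right; 34 > 26 → go right. Place as right child of 26.
Insert 54: 54 > 5 → go right; 54 > 9 → go right; 54 > 11 → go right; 54 > 22 → go right; 54 > 36 → go right; 54 > 49 → go right; 54 < 61 → go left; 54 > 50 → go right; 54 > 52 → go right; 54 < 58 → go left. Place as left child of 58.

Leaves: 23, 34, 44, 54, 63 — 5 in total.

5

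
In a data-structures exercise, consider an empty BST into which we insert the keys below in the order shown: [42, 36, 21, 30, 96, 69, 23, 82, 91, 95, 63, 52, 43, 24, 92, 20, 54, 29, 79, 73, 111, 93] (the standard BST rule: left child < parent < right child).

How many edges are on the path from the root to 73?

5

Insert 42: tree is empty, so 42 becomes the root.
Insert 36: 36 < 42 → go left. Place as left child of 42.
Insert 21: 21 < 42 → go left; 21 < 36 → go left. Place as left child of 36.
Insert 30: 30 < 42 → go left; 30 < 36 → go left; 30 > 21 → go right. Place as right child of 21.
Insert 96: 96 > 42 → go right. Place as right child of 42.
Insert 69: 69 > 42 → go right; 69 < 96 → go left. Place as left child of 96.
Insert 23: 23 < 42 → go left; 23 < 36 → go left; 23 > 21 → go right; 23 < 30 → go left. Place as left child of 30.
Insert 82: 82 > 42 → go right; 82 < 96 → go left; 82 > 69 → go right. Place as right child of 69.
Insert 91: 91 > 42 → go right; 91 < 96 → go left; 91 > 69 → go right; 91 > 82 → go right. Place as right child of 82.
Insert 95: 95 > 42 → go right; 95 < 96 → go left; 95 > 69 → go right; 95 > 82 → go right; 95 > 91 → go right. Place as right child of 91.
Insert 63: 63 > 42 → go right; 63 < 96 → go left; 63 < 69 → go left. Place as left child of 69.
Insert 52: 52 > 42 → go right; 52 < 96 → go left; 52 < 69 → go left; 52 < 63 → go left. Place as left child of 63.
Insert 43: 43 > 42 → go right; 43 < 96 → go left; 43 < 69 → go left; 43 < 63 → go left; 43 < 52 → go left. Place as left child of 52.
Insert 24: 24 < 42 → go left; 24 < 36 → go left; 24 > 21 → go right; 24 < 30 → go left; 24 > 23 → go right. Place as right child of 23.
Insert 92: 92 > 42 → go right; 92 < 96 → go left; 92 > 69 → go right; 92 > 82 → go right; 92 > 91 → go right; 92 < 95 → go left. Place as left child of 95.
Insert 20: 20 < 42 → go left; 20 < 36 → go left; 20 < 21 → go left. Place as left child of 21.
Insert 54: 54 > 42 → go right; 54 < 96 → go left; 54 < 69 → go left; 54 < 63 → go left; 54 > 52 → go right. Place as right child of 52.
Insert 29: 29 < 42 → go left; 29 < 36 → go left; 29 > 21 → go right; 29 < 30 → go left; 29 > 23 → go right; 29 > 24 → go right. Place as right child of 24.
Insert 79: 79 > 42 → go right; 79 < 96 → go left; 79 > 69 → go right; 79 < 82 → go left. Place as left child of 82.
Insert 73: 73 > 42 → go right; 73 < 96 → go left; 73 > 69 → go right; 73 < 82 → go left; 73 < 79 → go left. Place as left child of 79.
Insert 111: 111 > 42 → go right; 111 > 96 → go right. Place as right child of 96.
Insert 93: 93 > 42 → go right; 93 < 96 → go left; 93 > 69 → go right; 93 > 82 → go right; 93 > 91 → go right; 93 < 95 → go left; 93 > 92 → go right. Place as right child of 92.

Path to 73: 42 → 96 → 69 → 82 → 79 → 73, which is 5 edges.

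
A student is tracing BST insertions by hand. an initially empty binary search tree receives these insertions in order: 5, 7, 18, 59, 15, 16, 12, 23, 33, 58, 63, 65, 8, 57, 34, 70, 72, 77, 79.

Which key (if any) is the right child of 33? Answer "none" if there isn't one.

Insert 5: tree is empty, so 5 becomes the root.
Insert 7: 7 > 5 → go right. Place as right child of 5.
Insert 18: 18 > 5 → go right; 18 > 7 → go right. Place as right child of 7.
Insert 59: 59 > 5 → go right; 59 > 7 → go right; 59 > 18 → go right. Place as right child of 18.
Insert 15: 15 > 5 → go right; 15 > 7 → go right; 15 < 18 → go left. Place as left child of 18.
Insert 16: 16 > 5 → go right; 16 > 7 → go right; 16 < 18 → go left; 16 > 15 → go right. Place as right child of 15.
Insert 12: 12 > 5 → go right; 12 > 7 → go right; 12 < 18 → go left; 12 < 15 → go left. Place as left child of 15.
Insert 23: 23 > 5 → go right; 23 > 7 → go right; 23 > 18 → go right; 23 < 59 → go left. Place as left child of 59.
Insert 33: 33 > 5 → go right; 33 > 7 → go right; 33 > 18 → go right; 33 < 59 → go left; 33 > 23 → go right. Place as right child of 23.
Insert 58: 58 > 5 → go right; 58 > 7 → go right; 58 > 18 → go right; 58 < 59 → go left; 58 > 23 → go right; 58 > 33 → go right. Place as right child of 33.
Insert 63: 63 > 5 → go right; 63 > 7 → go right; 63 > 18 → go right; 63 > 59 → go right. Place as right child of 59.
Insert 65: 65 > 5 → go right; 65 > 7 → go right; 65 > 18 → go right; 65 > 59 → go right; 65 > 63 → go right. Place as right child of 63.
Insert 8: 8 > 5 → go right; 8 > 7 → go right; 8 < 18 → go left; 8 < 15 → go left; 8 < 12 → go left. Place as left child of 12.
Insert 57: 57 > 5 → go right; 57 > 7 → go right; 57 > 18 → go right; 57 < 59 → go left; 57 > 23 → go right; 57 > 33 → go right; 57 < 58 → go left. Place as left child of 58.
Insert 34: 34 > 5 → go right; 34 > 7 → go right; 34 > 18 → go right; 34 < 59 → go left; 34 > 23 → go right; 34 > 33 → go right; 34 < 58 → go left; 34 < 57 → go left. Place as left child of 57.
Insert 70: 70 > 5 → go right; 70 > 7 → go right; 70 > 18 → go right; 70 > 59 → go right; 70 > 63 → go right; 70 > 65 → go right. Place as right child of 65.
Insert 72: 72 > 5 → go right; 72 > 7 → go right; 72 > 18 → go right; 72 > 59 → go right; 72 > 63 → go right; 72 > 65 → go right; 72 > 70 → go right. Place as right child of 70.
Insert 77: 77 > 5 → go right; 77 > 7 → go right; 77 > 18 → go right; 77 > 59 → go right; 77 > 63 → go right; 77 > 65 → go right; 77 > 70 → go right; 77 > 72 → go right. Place as right child of 72.
Insert 79: 79 > 5 → go right; 79 > 7 → go right; 79 > 18 → go right; 79 > 59 → go right; 79 > 63 → go right; 79 > 65 → go right; 79 > 70 → go right; 79 > 72 → go right; 79 > 77 → go right. Place as right child of 77.

58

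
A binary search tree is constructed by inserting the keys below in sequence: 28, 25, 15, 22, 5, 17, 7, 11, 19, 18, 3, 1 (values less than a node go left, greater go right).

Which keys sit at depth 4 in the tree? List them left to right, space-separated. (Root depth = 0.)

3 7 17

28: root
25: left child of 28 (depth 1)
15: left child of 25 (depth 2)
22: right child of 15 (depth 3)
5: left child of 15 (depth 3)
17: left child of 22 (depth 4)
7: right child of 5 (depth 4)
11: right child of 7 (depth 5)
19: right child of 17 (depth 5)
18: left child of 19 (depth 6)
3: left child of 5 (depth 4)
1: left child of 3 (depth 5)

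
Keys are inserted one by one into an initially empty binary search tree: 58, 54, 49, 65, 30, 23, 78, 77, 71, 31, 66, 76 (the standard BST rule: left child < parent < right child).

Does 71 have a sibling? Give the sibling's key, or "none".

58: root
54: left child of 58 (depth 1)
49: left child of 54 (depth 2)
65: right child of 58 (depth 1)
30: left child of 49 (depth 3)
23: left child of 30 (depth 4)
78: right child of 65 (depth 2)
77: left child of 78 (depth 3)
71: left child of 77 (depth 4)
31: right child of 30 (depth 4)
66: left child of 71 (depth 5)
76: right child of 71 (depth 5)

71's parent is 77, which has only one child.

none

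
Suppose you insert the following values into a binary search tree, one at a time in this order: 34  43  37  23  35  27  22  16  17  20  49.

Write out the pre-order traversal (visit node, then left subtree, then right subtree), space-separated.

Insert 34: tree is empty, so 34 becomes the root.
Insert 43: 43 > 34 → go right. Place as right child of 34.
Insert 37: 37 > 34 → go right; 37 < 43 → go left. Place as left child of 43.
Insert 23: 23 < 34 → go left. Place as left child of 34.
Insert 35: 35 > 34 → go right; 35 < 43 → go left; 35 < 37 → go left. Place as left child of 37.
Insert 27: 27 < 34 → go left; 27 > 23 → go right. Place as right child of 23.
Insert 22: 22 < 34 → go left; 22 < 23 → go left. Place as left child of 23.
Insert 16: 16 < 34 → go left; 16 < 23 → go left; 16 < 22 → go left. Place as left child of 22.
Insert 17: 17 < 34 → go left; 17 < 23 → go left; 17 < 22 → go left; 17 > 16 → go right. Place as right child of 16.
Insert 20: 20 < 34 → go left; 20 < 23 → go left; 20 < 22 → go left; 20 > 16 → go right; 20 > 17 → go right. Place as right child of 17.
Insert 49: 49 > 34 → go right; 49 > 43 → go right. Place as right child of 43.

34 23 22 16 17 20 27 43 37 35 49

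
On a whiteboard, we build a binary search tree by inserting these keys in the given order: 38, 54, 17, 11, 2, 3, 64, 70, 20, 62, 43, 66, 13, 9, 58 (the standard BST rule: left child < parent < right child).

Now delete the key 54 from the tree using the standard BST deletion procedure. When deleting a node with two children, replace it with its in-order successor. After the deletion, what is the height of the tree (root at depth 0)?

5

38: root
54: right child of 38 (depth 1)
17: left child of 38 (depth 1)
11: left child of 17 (depth 2)
2: left child of 11 (depth 3)
3: right child of 2 (depth 4)
64: right child of 54 (depth 2)
70: right child of 64 (depth 3)
20: right child of 17 (depth 2)
62: left child of 64 (depth 3)
43: left child of 54 (depth 2)
66: left child of 70 (depth 4)
13: right child of 11 (depth 3)
9: right child of 3 (depth 5)
58: left child of 62 (depth 4)

Delete 54 (two children — replace with in-order successor).
After deletion, deepest node is 9 at depth 5.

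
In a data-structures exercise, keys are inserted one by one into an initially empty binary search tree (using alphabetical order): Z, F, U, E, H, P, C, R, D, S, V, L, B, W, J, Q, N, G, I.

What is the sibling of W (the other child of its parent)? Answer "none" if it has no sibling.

Resulting structure (node: left, right):
  Z: L=F, R=–
  F: L=E, R=U
  U: L=H, R=V
  E: L=C, R=–
  H: L=G, R=P
  P: L=L, R=R
  C: L=B, R=D
  R: L=Q, R=S
  D: L=–, R=–
  S: L=–, R=–
  V: L=–, R=W
  L: L=J, R=N
  B: L=–, R=–
  W: L=–, R=–
  J: L=I, R=–
  Q: L=–, R=–
  N: L=–, R=–
  G: L=–, R=–
  I: L=–, R=–

W's parent is V, which has only one child.

none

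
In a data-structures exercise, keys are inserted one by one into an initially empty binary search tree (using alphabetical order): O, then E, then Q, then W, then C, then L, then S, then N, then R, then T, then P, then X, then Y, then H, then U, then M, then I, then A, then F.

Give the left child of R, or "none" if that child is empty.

O: root
E: left child of O (depth 1)
Q: right child of O (depth 1)
W: right child of Q (depth 2)
C: left child of E (depth 2)
L: right child of E (depth 2)
S: left child of W (depth 3)
N: right child of L (depth 3)
R: left child of S (depth 4)
T: right child of S (depth 4)
P: left child of Q (depth 2)
X: right child of W (depth 3)
Y: right child of X (depth 4)
H: left child of L (depth 3)
U: right child of T (depth 5)
M: left child of N (depth 4)
I: right child of H (depth 4)
A: left child of C (depth 3)
F: left child of H (depth 4)

none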